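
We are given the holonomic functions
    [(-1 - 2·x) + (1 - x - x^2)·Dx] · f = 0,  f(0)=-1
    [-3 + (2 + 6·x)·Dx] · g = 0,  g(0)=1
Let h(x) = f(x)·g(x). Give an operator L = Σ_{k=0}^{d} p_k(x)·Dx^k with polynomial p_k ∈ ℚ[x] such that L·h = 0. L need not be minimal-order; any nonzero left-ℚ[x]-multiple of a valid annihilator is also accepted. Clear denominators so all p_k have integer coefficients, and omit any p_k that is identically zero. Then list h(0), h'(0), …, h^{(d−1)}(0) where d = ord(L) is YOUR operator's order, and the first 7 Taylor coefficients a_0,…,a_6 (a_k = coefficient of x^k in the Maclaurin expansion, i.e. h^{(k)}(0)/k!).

f: a_k = -1, -1, -2, -3, -5, -8, -13, …
g: a_k = 1, 3/2, -9/8, 27/16, -405/128, 1701/256, -15309/1024, …
Product ⇒ symmetric product L₀, ord ≤ 1.
L = (5 + 7·x + 9·x^2) + (-2 - 4·x + 8·x^2 + 6·x^3)·Dx  (order 1).
h: a_k = -1, -5/2, -19/8, -105/16, -739/128, -4859/256, -10039/1024, …
ICs: h(0) = -1.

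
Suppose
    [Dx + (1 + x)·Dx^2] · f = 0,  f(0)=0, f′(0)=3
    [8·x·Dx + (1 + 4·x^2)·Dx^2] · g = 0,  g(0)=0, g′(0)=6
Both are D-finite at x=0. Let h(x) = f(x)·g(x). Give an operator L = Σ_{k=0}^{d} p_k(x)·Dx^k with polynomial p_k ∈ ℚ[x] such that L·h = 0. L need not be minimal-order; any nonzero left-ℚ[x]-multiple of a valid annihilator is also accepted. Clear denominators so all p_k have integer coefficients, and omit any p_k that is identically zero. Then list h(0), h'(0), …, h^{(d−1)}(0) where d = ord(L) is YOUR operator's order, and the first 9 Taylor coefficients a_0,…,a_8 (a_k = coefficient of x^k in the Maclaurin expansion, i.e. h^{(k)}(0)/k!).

L = (288 + 560·x + 3584·x^2 + 8640·x^3 + 7680·x^4 + 3328·x^5 + 1024·x^7)·Dx + (258 + 1840·x + 6992·x^2 + 19264·x^3 + 29440·x^4 + 23808·x^5 + 8960·x^6 + 3072·x^7 + 3584·x^8)·Dx^2 + (36 + 628·x + 2496·x^2 + 6192·x^3 + 12288·x^4 + 15936·x^5 + 12288·x^6 + 5376·x^7 + 3072·x^8 + 2048·x^9)·Dx^3 + (17 + 66·x + 241·x^2 + 608·x^3 + 1152·x^4 + 1728·x^5 + 2016·x^6 + 1536·x^7 + 768·x^8 + 512·x^9 + 256·x^10)·Dx^4  (order 4).
h: a_k = 0, 0, 18, -9, -18, 15/2, 266/5, -129/5, -738/5, …
ICs: h(0) = 0, h′(0) = 0, h′′(0) = 36, h′′′(0) = -54.

f: a_k = 0, 3, -3/2, 1, -3/4, 3/5, -1/2, 3/7, -3/8, …
g: a_k = 0, 6, 0, -8, 0, 96/5, 0, -384/7, 0, …
L₀ := L_f ⊗_s L_g (sym. prod.), ord ≤ 4.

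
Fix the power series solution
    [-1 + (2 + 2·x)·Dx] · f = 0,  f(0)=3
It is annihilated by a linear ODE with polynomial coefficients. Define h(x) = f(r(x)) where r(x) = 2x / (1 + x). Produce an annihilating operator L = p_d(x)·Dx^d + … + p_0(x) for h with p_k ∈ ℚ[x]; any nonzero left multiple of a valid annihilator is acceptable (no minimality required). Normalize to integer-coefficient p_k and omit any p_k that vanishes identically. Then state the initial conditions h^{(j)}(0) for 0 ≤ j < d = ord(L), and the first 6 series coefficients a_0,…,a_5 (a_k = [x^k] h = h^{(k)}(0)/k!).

L = -1 + (1 + 4·x + 3·x^2)·Dx  (order 1).
h: a_k = 3, 3, -9/2, 15/2, -111/8, 225/8, …
ICs: h(0) = 3.

f: a_k = 3, 3/2, -3/8, 3/16, -15/128, 21/256, …
Substitute x→r, Dx→(1/r')Dx; clear ⇒ L₀.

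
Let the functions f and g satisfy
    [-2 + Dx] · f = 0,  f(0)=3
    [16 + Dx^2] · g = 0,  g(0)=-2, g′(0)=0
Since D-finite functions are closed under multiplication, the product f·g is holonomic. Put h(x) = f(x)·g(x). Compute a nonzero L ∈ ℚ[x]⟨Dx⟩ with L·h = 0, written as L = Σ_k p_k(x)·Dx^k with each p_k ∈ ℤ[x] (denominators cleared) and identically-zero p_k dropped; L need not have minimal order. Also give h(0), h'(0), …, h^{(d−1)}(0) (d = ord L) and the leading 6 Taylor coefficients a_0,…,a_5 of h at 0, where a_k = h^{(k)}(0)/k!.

f: a_k = 3, 6, 6, 4, 2, 4/5, …
g: a_k = -2, 0, 16, 0, -64/3, 0, …
L₀ := L_f ⊗_s L_g (sym. prod.), ord ≤ 2.
L = 20 - 4·Dx + Dx^2  (order 2).
h: a_k = -6, -12, 36, 88, 28, -328/5, …
ICs: h(0) = -6, h′(0) = -12.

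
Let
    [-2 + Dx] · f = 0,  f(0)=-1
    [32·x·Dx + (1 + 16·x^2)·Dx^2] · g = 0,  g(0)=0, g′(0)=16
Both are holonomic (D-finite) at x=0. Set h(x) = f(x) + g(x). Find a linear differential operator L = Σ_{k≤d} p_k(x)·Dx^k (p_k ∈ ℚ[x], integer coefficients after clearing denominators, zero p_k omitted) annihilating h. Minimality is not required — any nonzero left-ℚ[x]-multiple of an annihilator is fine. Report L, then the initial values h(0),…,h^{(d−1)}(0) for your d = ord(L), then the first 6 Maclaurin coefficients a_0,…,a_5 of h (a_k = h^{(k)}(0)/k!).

L = (32 - 64·x - 1536·x^2 - 1024·x^3)·Dx + (-18 + 704·x^2 - 512·x^4)·Dx^2 + (1 + 16·x + 32·x^2 + 256·x^3 + 256·x^4)·Dx^3  (order 3).
h: a_k = -1, 14, -2, -260/3, -2/3, 12284/15, …
ICs: h(0) = -1, h′(0) = 14, h′′(0) = -4.

f: a_k = -1, -2, -2, -4/3, -2/3, -4/15, …
g: a_k = 0, 16, 0, -256/3, 0, 4096/5, …
L₀ := lclm(L_f,L_g); ord L₀ ≤ 1+2.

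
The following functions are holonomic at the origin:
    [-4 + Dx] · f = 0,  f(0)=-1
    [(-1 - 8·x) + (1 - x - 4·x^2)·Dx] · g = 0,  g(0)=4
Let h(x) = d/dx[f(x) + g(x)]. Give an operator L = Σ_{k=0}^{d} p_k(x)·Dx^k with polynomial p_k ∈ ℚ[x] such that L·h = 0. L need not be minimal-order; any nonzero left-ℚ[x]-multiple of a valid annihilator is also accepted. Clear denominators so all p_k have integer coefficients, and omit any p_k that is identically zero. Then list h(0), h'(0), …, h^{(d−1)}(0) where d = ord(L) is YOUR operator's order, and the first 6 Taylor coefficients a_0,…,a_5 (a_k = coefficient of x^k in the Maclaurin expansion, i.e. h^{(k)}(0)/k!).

L = (28 + 848·x + 896·x^2 + 4608·x^3 + 3072·x^4) + (-19 - 192·x - 472·x^2 - 1152·x^3 + 640·x^4 + 1024·x^5)·Dx + (3 - 5·x + 62·x^2 - 352·x^4 - 256·x^5)·Dx^2  (order 2).
h: a_k = 0, 24, 76, 1264/3, 3772/3, 64648/15, …
ICs: h(0) = 0, h′(0) = 24.

f: a_k = -1, -4, -8, -32/3, -32/3, -128/15, …
g: a_k = 4, 4, 20, 36, 116, 260, …
Sum ⇒ L₀ = lclm(L_f,L_g) in ℚ(x)⟨Dx⟩.
h=h₀': d/dx-closure on L₀ ⇒ L.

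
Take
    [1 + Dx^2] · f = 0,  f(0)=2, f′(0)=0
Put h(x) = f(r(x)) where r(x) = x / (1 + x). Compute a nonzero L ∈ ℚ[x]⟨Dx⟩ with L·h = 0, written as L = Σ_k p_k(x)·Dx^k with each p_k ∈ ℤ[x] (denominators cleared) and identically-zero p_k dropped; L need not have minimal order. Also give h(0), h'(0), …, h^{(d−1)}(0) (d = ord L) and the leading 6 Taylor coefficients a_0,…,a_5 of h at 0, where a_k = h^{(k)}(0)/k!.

L = 1 + (2 + 6·x + 6·x^2 + 2·x^3)·Dx + (1 + 4·x + 6·x^2 + 4·x^3 + x^4)·Dx^2  (order 2).
h: a_k = 2, 0, -1, 2, -35/12, 11/3, …
ICs: h(0) = 2, h′(0) = 0.

f: a_k = 2, 0, -1, 0, 1/12, 0, …
f∘r: x↦r, Dx↦Dx/r' in L_f ⇒ L₀.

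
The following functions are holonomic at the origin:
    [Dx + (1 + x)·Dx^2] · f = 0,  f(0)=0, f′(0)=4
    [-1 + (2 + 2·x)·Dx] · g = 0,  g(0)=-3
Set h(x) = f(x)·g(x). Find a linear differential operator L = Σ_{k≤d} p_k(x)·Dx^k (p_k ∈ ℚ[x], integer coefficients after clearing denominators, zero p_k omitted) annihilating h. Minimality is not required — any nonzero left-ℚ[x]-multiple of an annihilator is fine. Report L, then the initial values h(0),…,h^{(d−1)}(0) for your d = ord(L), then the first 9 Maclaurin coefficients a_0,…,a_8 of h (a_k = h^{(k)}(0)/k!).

f: a_k = 0, 4, -2, 4/3, -1, 4/5, -2/3, 4/7, -1/2, …
g: a_k = -3, -3/2, 3/8, -3/16, 15/128, -21/256, 63/1024, -99/2048, 1287/32768, …
h₀=f·g: eliminate ⇒ L₀, order ≤ 2·1.
L = 1 + (4 + 8·x + 4·x^2)·Dx^2  (order 2).
h: a_k = 0, -12, 0, 1/2, -1/2, 71/160, -31/80, 3043/8960, -2689/8960, …
ICs: h(0) = 0, h′(0) = -12.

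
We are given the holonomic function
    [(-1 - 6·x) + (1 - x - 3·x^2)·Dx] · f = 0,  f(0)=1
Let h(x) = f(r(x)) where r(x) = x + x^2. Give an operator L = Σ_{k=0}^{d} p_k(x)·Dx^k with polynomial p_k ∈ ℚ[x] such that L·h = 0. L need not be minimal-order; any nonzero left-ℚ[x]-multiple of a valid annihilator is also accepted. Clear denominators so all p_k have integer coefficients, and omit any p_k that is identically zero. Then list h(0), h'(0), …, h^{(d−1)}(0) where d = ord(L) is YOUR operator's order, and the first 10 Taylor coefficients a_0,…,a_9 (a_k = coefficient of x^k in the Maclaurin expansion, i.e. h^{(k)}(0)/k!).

L = (1 + 8·x + 18·x^2 + 12·x^3) + (-1 + x + 4·x^2 + 6·x^3 + 3·x^4)·Dx  (order 1).
h: a_k = 1, 1, 5, 15, 44, 137, 418, 1275, 3901, 11920, …
ICs: h(0) = 1.

f: a_k = 1, 1, 4, 7, 19, 40, 97, 217, 508, 1159, …
f∘r: x↦r, Dx↦Dx/r' in L_f ⇒ L₀.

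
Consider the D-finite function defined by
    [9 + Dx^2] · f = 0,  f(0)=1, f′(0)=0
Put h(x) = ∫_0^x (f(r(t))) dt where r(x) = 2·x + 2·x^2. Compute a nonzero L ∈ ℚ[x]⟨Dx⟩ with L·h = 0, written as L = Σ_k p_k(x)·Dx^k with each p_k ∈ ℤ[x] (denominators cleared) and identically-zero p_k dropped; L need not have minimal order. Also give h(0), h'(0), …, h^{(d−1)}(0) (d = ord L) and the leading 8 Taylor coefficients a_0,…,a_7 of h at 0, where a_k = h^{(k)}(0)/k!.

f: a_k = 1, 0, -9/2, 0, 27/8, 0, -81/80, 0, …
L₀ from L_f via x↦r, Dx↦r'^{-1}Dx.
h=∫h₀ ⇒ L = L₀·Dx.
L = (36 + 216·x + 432·x^2 + 288·x^3)·Dx - 2·Dx^2 + (1 + 2·x)·Dx^3  (order 3).
h: a_k = 0, 1, 0, -6, -9, 36/5, 36, 1296/35, …
ICs: h(0) = 0, h′(0) = 1, h′′(0) = 0.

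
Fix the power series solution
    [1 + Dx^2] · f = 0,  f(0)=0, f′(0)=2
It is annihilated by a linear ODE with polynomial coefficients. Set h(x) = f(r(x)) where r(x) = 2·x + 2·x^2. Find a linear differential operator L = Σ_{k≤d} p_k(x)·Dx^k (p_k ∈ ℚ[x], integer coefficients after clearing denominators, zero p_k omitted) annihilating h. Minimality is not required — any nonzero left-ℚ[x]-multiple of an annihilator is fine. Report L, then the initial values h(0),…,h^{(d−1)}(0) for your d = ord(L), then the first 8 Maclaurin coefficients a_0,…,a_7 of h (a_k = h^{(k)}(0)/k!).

L = (4 + 24·x + 48·x^2 + 32·x^3) - 2·Dx + (1 + 2·x)·Dx^2  (order 2).
h: a_k = 0, 4, 4, -8/3, -8, -112/15, 0, 1664/315, …
ICs: h(0) = 0, h′(0) = 4.

f: a_k = 0, 2, 0, -1/3, 0, 1/60, 0, -1/2520, …
Change of var in L_f (x↦r) gives L₀.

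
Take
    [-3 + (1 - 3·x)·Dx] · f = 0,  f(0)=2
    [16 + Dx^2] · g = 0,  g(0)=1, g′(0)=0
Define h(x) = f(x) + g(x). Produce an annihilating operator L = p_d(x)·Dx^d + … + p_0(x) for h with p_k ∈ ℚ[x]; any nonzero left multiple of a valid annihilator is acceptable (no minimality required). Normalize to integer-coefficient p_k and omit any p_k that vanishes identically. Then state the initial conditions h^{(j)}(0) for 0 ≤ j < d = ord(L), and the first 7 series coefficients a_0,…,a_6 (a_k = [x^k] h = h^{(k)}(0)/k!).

f: a_k = 2, 6, 18, 54, 162, 486, 1458, …
g: a_k = 1, 0, -8, 0, 32/3, 0, -256/45, …
L₀ := lclm(L_f,L_g); ord L₀ ≤ 1+2.
L = (1680 - 2304·x + 3456·x^2) + (-272 + 1584·x - 3456·x^2 + 3456·x^3)·Dx + (105 - 144·x + 216·x^2)·Dx^2 + (-17 + 99·x - 216·x^2 + 216·x^3)·Dx^3  (order 3).
h: a_k = 3, 6, 10, 54, 518/3, 486, 65354/45, …
ICs: h(0) = 3, h′(0) = 6, h′′(0) = 20.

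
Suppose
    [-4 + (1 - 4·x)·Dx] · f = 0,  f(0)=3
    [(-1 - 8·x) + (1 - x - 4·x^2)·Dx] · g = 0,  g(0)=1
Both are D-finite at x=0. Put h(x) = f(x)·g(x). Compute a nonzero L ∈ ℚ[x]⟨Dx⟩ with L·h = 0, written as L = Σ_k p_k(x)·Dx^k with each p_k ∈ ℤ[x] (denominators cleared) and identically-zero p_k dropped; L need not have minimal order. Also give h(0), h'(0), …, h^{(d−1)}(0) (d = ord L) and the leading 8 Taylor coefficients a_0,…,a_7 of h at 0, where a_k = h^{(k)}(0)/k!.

f: a_k = 3, 12, 48, 192, 768, 3072, 12288, 49152, …
g: a_k = 1, 1, 5, 9, 29, 65, 181, 441, …
f·g: L₀ = L_f ⊗_s L_g, ord ≤ 1·1.
L = (-5 + 48·x^2) + (1 - 5·x + 16·x^3)·Dx  (order 1).
h: a_k = 3, 15, 75, 327, 1395, 5775, 23643, 95895, …
ICs: h(0) = 3.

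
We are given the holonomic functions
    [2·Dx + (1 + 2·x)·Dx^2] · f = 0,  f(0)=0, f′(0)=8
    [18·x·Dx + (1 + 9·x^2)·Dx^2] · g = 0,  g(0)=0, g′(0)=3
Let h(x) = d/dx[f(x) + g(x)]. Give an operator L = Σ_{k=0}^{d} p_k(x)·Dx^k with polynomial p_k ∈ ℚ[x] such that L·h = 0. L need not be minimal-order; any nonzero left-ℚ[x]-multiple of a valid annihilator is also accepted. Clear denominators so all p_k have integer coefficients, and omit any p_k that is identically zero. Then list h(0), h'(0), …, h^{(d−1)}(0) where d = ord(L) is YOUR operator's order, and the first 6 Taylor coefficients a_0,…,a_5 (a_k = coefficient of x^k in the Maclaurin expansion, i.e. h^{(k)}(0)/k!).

f: a_k = 0, 8, -8, 32/3, -16, 128/5, …
g: a_k = 0, 3, 0, -9, 0, 243/5, …
f+g: L₀ = lclm(L_f,L_g), ord ≤ 2+2.
Differentiate: ansatz ord ≤ ord L₀ ⇒ L.
L = (-18 - 108·x + 486·x^2 + 324·x^3) + (-13 - 36·x + 135·x^2 + 972·x^3 + 648·x^4)·Dx + (-1 + 7·x + 18·x^2 + 81·x^3 + 243·x^4 + 162·x^5)·Dx^2  (order 2).
h: a_k = 11, -16, 5, -64, 371, -256, …
ICs: h(0) = 11, h′(0) = -16.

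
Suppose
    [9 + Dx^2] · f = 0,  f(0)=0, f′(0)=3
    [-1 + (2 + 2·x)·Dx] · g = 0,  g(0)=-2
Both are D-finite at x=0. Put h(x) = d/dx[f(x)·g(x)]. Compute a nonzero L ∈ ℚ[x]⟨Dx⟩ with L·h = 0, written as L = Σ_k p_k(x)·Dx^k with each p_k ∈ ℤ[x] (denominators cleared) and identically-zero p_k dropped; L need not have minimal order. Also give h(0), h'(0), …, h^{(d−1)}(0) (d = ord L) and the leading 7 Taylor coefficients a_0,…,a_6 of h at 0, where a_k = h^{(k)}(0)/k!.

f: a_k = 0, 3, 0, -9/2, 0, 81/40, 0, …
g: a_k = -2, -1, 1/4, -1/8, 5/64, -7/128, 21/512, …
Product ⇒ symmetric product L₀, ord ≤ 2.
h=h₀': d/dx-closure on L₀ ⇒ L.
L = (551 + 1968·x + 2712·x^2 + 1728·x^3 + 432·x^4) + (-44 - 140·x - 144·x^2 - 48·x^3)·Dx + (52 + 200·x + 292·x^2 + 192·x^3 + 48·x^4)·Dx^2  (order 2).
h: a_k = -6, -6, 117/4, 33/2, -1581/64, -3123/320, 20529/2560, …
ICs: h(0) = -6, h′(0) = -6.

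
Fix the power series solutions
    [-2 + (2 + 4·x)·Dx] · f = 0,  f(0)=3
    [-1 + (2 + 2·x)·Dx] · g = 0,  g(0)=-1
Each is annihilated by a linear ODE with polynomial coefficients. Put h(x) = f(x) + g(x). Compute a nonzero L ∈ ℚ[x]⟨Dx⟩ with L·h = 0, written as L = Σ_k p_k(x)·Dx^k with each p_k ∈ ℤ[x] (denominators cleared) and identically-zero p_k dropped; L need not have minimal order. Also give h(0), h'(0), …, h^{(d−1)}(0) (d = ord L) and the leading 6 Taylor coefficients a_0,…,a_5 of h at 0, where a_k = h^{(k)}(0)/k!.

f: a_k = 3, 3, -3/2, 3/2, -15/8, 21/8, …
g: a_k = -1, -1/2, 1/8, -1/16, 5/128, -7/256, …
L₀ := lclm(L_f,L_g); ord L₀ ≤ 1+1.
L = -1 + (3 + 4·x)·Dx + (2 + 6·x + 4·x^2)·Dx^2  (order 2).
h: a_k = 2, 5/2, -11/8, 23/16, -235/128, 665/256, …
ICs: h(0) = 2, h′(0) = 5/2.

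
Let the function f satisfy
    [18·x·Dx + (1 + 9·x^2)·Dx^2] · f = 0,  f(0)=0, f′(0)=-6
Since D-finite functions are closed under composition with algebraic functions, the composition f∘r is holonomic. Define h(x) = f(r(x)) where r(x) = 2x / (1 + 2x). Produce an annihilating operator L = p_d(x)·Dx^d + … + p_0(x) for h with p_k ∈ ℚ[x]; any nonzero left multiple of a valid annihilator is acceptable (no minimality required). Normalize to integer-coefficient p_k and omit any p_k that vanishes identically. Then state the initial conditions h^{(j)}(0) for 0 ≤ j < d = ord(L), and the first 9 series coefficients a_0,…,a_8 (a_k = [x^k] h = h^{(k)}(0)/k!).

L = (4 + 80·x)·Dx + (1 + 4·x + 40·x^2)·Dx^2  (order 2).
h: a_k = 0, -12, 24, 96, -768, 768/5, 19968, -509952/7, -344064, …
ICs: h(0) = 0, h′(0) = -12.

f: a_k = 0, -6, 0, 18, 0, -486/5, 0, 4374/7, 0, …
f∘r: x↦r, Dx↦Dx/r' in L_f ⇒ L₀.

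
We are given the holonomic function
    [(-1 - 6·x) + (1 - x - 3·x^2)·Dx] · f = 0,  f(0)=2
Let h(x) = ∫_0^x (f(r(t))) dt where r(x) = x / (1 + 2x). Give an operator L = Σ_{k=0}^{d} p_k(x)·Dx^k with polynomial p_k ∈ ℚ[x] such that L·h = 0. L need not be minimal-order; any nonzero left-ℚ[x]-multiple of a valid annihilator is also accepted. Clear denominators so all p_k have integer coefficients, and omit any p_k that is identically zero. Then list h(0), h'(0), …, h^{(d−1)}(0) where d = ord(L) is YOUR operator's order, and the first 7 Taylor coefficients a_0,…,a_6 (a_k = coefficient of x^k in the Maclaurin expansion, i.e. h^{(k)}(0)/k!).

L = (1 + 8·x)·Dx + (-1 - 5·x - 5·x^2 + 2·x^3)·Dx^2  (order 2).
h: a_k = 0, 2, 1, 4/3, -5/2, 34/5, -56/3, …
ICs: h(0) = 0, h′(0) = 2.

f: a_k = 2, 2, 8, 14, 38, 80, 194, …
f∘r: x↦r, Dx↦Dx/r' in L_f ⇒ L₀.
h=∫h₀ ⇒ L = L₀·Dx.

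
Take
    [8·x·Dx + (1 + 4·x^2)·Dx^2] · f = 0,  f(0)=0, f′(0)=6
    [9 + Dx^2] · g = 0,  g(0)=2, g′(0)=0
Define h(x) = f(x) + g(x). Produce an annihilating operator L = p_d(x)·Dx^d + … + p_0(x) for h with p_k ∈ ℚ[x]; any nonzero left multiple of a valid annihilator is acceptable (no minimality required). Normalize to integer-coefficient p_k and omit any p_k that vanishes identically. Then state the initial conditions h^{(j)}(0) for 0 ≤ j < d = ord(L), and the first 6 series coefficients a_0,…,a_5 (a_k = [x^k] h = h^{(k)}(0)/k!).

L = (-2808·x + 19008·x^3 + 10368·x^5)·Dx + (9 + 1548·x^2 + 7344·x^4 + 5184·x^6)·Dx^2 + (-312·x + 2112·x^3 + 1152·x^5)·Dx^3 + (1 + 172·x^2 + 816·x^4 + 576·x^6)·Dx^4  (order 4).
h: a_k = 2, 6, -9, -8, 27/4, 96/5, …
ICs: h(0) = 2, h′(0) = 6, h′′(0) = -18, h′′′(0) = -48.

f: a_k = 0, 6, 0, -8, 0, 96/5, …
g: a_k = 2, 0, -9, 0, 27/4, 0, …
Weyl lclm of L_f,L_g ⇒ L₀ (ord ≤ 4).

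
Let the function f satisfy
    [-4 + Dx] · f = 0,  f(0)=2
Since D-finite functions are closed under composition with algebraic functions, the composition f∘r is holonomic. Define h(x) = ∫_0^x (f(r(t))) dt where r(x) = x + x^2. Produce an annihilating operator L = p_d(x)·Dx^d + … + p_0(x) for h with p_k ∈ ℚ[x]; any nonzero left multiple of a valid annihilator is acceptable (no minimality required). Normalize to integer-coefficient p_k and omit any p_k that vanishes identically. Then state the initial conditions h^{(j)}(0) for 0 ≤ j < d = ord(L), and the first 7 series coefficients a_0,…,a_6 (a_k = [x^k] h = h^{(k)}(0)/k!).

L = (-4 - 8·x)·Dx + Dx^2  (order 2).
h: a_k = 0, 2, 4, 8, 40/3, 304/15, 416/15, …
ICs: h(0) = 0, h′(0) = 2.

f: a_k = 2, 8, 16, 64/3, 64/3, 256/15, 512/45, …
h₀=f(r): pull back L_f along r ⇒ L₀.
Integrate: L := L₀·Dx.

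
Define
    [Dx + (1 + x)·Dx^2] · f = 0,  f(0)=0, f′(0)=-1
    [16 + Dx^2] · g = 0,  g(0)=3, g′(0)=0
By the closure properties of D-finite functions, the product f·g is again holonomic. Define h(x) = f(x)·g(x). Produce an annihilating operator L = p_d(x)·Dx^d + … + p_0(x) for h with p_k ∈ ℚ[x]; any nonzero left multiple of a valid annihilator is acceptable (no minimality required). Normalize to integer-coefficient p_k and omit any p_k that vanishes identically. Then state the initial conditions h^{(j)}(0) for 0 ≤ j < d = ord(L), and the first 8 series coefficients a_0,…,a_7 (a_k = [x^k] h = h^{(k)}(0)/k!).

f: a_k = 0, -1, 1/2, -1/3, 1/4, -1/5, 1/6, -1/7, …
g: a_k = 3, 0, -24, 0, 32, 0, -256/15, 0, …
h₀=f·g: eliminate ⇒ L₀, order ≤ 2·2.
L = (15072 + 62976·x + 97024·x^2 + 65536·x^3 + 16384·x^4) + (1984 + 6080·x + 6144·x^2 + 2048·x^3)·Dx + (1950 + 8000·x + 12192·x^2 + 8192·x^3 + 2048·x^4)·Dx^2 + (124 + 380·x + 384·x^2 + 128·x^3)·Dx^3 + (63 + 254·x + 383·x^2 + 256·x^3 + 64·x^4)·Dx^4  (order 4).
h: a_k = 0, -3, 3/2, 23, -45/4, -123/5, 21/2, 377/35, …
ICs: h(0) = 0, h′(0) = -3, h′′(0) = 3, h′′′(0) = 138.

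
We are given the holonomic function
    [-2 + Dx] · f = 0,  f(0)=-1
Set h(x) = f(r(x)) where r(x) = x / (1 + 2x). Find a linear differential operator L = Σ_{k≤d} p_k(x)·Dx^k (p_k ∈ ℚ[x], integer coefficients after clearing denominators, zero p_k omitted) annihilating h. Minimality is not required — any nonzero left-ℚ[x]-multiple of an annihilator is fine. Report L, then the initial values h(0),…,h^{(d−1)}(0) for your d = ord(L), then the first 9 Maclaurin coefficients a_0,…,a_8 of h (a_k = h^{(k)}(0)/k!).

f: a_k = -1, -2, -2, -4/3, -2/3, -4/15, -4/45, -8/315, -2/315, …
h₀=f(r): pull back L_f along r ⇒ L₀.
L = -2 + (1 + 4·x + 4·x^2)·Dx  (order 1).
h: a_k = -1, -2, 2, -4/3, -2/3, 76/15, -604/45, 8728/315, -15682/315, …
ICs: h(0) = -1.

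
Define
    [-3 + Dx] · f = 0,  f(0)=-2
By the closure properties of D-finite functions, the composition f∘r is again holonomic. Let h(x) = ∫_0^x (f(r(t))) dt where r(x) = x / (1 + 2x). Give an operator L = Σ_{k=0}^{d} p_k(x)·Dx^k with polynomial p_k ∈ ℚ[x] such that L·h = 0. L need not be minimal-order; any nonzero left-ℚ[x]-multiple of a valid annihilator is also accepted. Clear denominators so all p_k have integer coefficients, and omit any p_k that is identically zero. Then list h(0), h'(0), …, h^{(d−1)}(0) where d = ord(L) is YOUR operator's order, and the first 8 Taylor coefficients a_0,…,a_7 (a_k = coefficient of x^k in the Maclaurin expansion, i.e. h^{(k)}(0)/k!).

f: a_k = -2, -6, -9, -9, -27/4, -81/20, -81/40, -243/280, …
L₀ from L_f via x↦r, Dx↦r'^{-1}Dx.
h=∫h₀ ⇒ L = L₀·Dx.
L = -3·Dx + (1 + 4·x + 4·x^2)·Dx^2  (order 2).
h: a_k = 0, -2, -3, 1, 3/4, -51/20, 173/40, -1581/280, …
ICs: h(0) = 0, h′(0) = -2.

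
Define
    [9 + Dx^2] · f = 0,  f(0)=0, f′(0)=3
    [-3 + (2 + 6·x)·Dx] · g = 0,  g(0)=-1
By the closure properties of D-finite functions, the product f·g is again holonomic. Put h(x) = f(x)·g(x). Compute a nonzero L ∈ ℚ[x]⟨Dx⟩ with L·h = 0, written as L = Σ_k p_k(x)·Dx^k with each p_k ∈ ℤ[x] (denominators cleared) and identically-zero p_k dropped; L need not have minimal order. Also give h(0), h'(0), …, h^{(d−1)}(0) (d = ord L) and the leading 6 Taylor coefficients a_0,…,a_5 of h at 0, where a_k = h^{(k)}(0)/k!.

L = (63 + 216·x + 324·x^2) + (-12 - 36·x)·Dx + (4 + 24·x + 36·x^2)·Dx^2  (order 2).
h: a_k = 0, -3, -9/2, 63/8, 27/16, 1539/640, …
ICs: h(0) = 0, h′(0) = -3.

f: a_k = 0, 3, 0, -9/2, 0, 81/40, …
g: a_k = -1, -3/2, 9/8, -27/16, 405/128, -1701/256, …
f·g: L₀ = L_f ⊗_s L_g, ord ≤ 2·1.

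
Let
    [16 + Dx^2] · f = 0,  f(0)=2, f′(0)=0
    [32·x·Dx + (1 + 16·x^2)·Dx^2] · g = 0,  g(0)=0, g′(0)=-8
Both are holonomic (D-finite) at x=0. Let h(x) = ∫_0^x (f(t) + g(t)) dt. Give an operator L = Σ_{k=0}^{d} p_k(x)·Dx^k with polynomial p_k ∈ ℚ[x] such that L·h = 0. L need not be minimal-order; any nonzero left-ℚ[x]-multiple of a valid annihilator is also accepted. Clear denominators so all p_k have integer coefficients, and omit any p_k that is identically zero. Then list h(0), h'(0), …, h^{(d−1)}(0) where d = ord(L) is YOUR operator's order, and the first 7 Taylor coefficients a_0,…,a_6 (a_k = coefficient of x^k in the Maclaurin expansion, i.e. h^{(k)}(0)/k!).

f: a_k = 2, 0, -16, 0, 64/3, 0, -512/45, …
g: a_k = 0, -8, 0, 128/3, 0, -2048/5, 0, …
Sum ⇒ L₀ = lclm(L_f,L_g) in ℚ(x)⟨Dx⟩.
Integrate: L := L₀·Dx.
L = (-5632·x + 114688·x^3 + 131072·x^5)·Dx^2 + (-16 + 1792·x^2 + 36864·x^4 + 65536·x^6)·Dx^3 + (-352·x + 7168·x^3 + 8192·x^5)·Dx^4 + (-1 + 112·x^2 + 2304·x^4 + 4096·x^6)·Dx^5  (order 5).
h: a_k = 0, 2, -4, -16/3, 32/3, 64/15, -1024/15, …
ICs: h(0) = 0, h′(0) = 2, h′′(0) = -8, h′′′(0) = -32, h′′′′(0) = 256.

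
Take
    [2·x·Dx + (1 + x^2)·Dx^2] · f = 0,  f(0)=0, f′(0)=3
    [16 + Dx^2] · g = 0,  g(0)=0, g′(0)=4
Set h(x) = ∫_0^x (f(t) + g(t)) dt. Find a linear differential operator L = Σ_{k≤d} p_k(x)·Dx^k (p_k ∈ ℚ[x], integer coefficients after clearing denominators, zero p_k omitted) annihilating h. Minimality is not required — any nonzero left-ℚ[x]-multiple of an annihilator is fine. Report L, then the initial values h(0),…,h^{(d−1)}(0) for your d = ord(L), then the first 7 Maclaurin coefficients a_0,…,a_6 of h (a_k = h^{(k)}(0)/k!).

f: a_k = 0, 3, 0, -1, 0, 3/5, 0, …
g: a_k = 0, 4, 0, -32/3, 0, 128/15, 0, …
h₀=f+g: left-lcm gives L₀, ord ≤ 4.
h=∫₀ˣh₀: take L = L₀·Dx.
L = (64·x + 704·x^3 + 256·x^5)·Dx^2 + (112 + 416·x^2 + 432·x^4 + 128·x^6)·Dx^3 + (4·x + 44·x^3 + 16·x^5)·Dx^4 + (7 + 26·x^2 + 27·x^4 + 8·x^6)·Dx^5  (order 5).
h: a_k = 0, 0, 7/2, 0, -35/12, 0, 137/90, …
ICs: h(0) = 0, h′(0) = 0, h′′(0) = 7, h′′′(0) = 0, h′′′′(0) = -70.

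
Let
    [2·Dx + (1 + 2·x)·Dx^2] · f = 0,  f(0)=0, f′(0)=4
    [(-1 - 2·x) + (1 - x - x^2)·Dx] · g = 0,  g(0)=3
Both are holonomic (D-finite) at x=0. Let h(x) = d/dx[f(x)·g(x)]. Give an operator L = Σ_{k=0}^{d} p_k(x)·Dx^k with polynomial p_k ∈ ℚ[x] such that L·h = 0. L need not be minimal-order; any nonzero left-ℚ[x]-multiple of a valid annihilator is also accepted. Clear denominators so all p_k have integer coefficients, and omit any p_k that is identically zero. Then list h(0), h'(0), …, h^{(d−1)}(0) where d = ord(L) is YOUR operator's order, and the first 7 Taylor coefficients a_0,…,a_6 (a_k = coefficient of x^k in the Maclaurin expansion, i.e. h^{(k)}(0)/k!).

f: a_k = 0, 4, -4, 16/3, -8, 64/5, -64/3, …
g: a_k = 3, 3, 6, 9, 15, 24, 39, …
Sym-product of L_f,L_g gives L₀ (≤ ord 2).
h₀' ⇒ L via d/dx closure of L₀.
L = (14 + 36·x + 36·x^2) + (1 + 16·x + 42·x^2 + 28·x^3)·Dx + (-1 - 3·x + x^2 + 8·x^3 + 4·x^4)·Dx^2  (order 2).
h: a_k = 12, 0, 84, 16, 352, 312/5, 6668/5, …
ICs: h(0) = 12, h′(0) = 0.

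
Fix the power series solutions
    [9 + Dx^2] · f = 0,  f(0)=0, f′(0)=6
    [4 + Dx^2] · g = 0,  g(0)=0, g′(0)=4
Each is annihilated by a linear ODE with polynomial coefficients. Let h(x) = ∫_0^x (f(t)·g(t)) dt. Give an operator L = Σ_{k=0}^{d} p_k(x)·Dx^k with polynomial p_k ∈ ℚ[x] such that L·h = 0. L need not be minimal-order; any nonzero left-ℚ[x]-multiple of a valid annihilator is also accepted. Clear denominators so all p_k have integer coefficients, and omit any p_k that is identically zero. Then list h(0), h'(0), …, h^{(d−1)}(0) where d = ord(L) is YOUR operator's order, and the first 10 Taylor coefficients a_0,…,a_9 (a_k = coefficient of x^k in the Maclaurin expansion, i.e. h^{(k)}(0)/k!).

L = 25·Dx + 26·Dx^3 + Dx^5  (order 5).
h: a_k = 0, 0, 0, 8, 0, -52/5, 0, 31/5, 0, -4069/1890, …
ICs: h(0) = 0, h′(0) = 0, h′′(0) = 0, h′′′(0) = 48, h′′′′(0) = 0.

f: a_k = 0, 6, 0, -9, 0, 81/20, 0, -243/280, 0, 243/2240, …
g: a_k = 0, 4, 0, -8/3, 0, 8/15, 0, -16/315, 0, 8/2835, …
L₀ := L_f ⊗_s L_g (sym. prod.), ord ≤ 4.
h=∫₀ˣh₀: take L = L₀·Dx.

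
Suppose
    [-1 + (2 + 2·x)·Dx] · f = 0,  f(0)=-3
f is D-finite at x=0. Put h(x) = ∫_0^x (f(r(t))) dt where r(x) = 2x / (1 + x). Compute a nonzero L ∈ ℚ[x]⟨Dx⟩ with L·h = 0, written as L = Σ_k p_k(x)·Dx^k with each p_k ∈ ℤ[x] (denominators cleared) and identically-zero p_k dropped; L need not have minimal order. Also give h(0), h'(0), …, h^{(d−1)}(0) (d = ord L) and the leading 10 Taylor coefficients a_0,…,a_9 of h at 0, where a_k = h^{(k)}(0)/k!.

f: a_k = -3, -3/2, 3/8, -3/16, 15/128, -21/256, 63/1024, -99/2048, 1287/32768, -2145/65536, …
Substitute x→r, Dx→(1/r')Dx; clear ⇒ L₀.
h=∫h₀ ⇒ L = L₀·Dx.
L = -Dx + (1 + 4·x + 3·x^2)·Dx^2  (order 2).
h: a_k = 0, -3, -3/2, 3/2, -15/8, 111/40, -75/16, 981/112, -2259/128, 4815/128, …
ICs: h(0) = 0, h′(0) = -3.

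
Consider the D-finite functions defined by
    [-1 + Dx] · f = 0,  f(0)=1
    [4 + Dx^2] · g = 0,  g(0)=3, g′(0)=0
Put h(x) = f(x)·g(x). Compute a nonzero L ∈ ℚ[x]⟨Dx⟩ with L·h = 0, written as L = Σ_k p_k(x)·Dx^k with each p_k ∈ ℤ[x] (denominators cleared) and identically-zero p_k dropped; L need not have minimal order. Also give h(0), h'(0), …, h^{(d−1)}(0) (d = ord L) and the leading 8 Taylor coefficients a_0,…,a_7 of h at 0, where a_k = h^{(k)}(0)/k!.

f: a_k = 1, 1, 1/2, 1/6, 1/24, 1/120, 1/720, 1/5040, …
g: a_k = 3, 0, -6, 0, 2, 0, -4/15, 0, …
Sym-product of L_f,L_g gives L₀ (≤ ord 2).
L = 5 - 2·Dx + Dx^2  (order 2).
h: a_k = 3, 3, -9/2, -11/2, -7/8, 41/40, 39/80, 29/1680, …
ICs: h(0) = 3, h′(0) = 3.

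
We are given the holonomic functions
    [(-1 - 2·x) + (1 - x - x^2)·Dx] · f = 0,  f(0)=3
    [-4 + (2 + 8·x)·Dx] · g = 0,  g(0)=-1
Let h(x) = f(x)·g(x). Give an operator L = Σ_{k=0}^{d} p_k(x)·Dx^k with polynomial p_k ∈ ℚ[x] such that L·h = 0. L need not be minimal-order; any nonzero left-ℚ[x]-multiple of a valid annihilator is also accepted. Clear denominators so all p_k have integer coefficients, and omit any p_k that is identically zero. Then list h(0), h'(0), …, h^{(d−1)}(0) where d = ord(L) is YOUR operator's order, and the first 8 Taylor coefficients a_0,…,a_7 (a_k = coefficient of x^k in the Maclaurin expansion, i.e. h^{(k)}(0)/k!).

L = (3 + 4·x + 6·x^2) + (-1 - 3·x + 5·x^2 + 4·x^3)·Dx  (order 1).
h: a_k = -3, -9, -6, -27, -3, -114, 135, -771, …
ICs: h(0) = -3.

f: a_k = 3, 3, 6, 9, 15, 24, 39, 63, …
g: a_k = -1, -2, 2, -4, 10, -28, 84, -264, …
L₀ := L_f ⊗_s L_g (sym. prod.), ord ≤ 1.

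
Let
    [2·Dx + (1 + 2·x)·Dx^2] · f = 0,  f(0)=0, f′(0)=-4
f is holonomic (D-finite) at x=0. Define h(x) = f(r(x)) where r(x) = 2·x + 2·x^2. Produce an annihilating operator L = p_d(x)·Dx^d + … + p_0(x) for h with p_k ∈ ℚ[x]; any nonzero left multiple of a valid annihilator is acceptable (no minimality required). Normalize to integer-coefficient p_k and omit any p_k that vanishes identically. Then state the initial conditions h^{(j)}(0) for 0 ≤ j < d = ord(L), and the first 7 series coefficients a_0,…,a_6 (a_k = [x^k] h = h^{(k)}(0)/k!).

f: a_k = 0, -4, 4, -16/3, 8, -64/5, 64/3, …
Change of var in L_f (x↦r) gives L₀.
L = 2·Dx + (1 + 2·x)·Dx^2  (order 2).
h: a_k = 0, -8, 8, -32/3, 16, -128/5, 128/3, …
ICs: h(0) = 0, h′(0) = -8.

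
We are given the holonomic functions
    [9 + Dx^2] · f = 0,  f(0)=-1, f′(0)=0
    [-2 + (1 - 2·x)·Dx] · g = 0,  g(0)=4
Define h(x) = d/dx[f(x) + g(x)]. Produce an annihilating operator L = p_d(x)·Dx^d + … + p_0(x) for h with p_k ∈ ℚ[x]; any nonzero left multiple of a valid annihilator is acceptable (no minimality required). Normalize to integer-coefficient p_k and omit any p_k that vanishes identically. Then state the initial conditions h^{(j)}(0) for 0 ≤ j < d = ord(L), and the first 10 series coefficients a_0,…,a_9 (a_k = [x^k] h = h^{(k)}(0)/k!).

L = (684 - 432·x + 432·x^2) + (-99 + 306·x - 324·x^2 + 216·x^3)·Dx + (76 - 48·x + 48·x^2)·Dx^2 + (-11 + 34·x - 36·x^2 + 24·x^3)·Dx^3  (order 3).
h: a_k = 8, 41, 96, 485/2, 640, 61683/40, 3584, 4586791/560, 18432, 183501529/4480, …
ICs: h(0) = 8, h′(0) = 41, h′′(0) = 192.

f: a_k = -1, 0, 9/2, 0, -27/8, 0, 81/80, 0, -729/4480, 0, …
g: a_k = 4, 8, 16, 32, 64, 128, 256, 512, 1024, 2048, …
Weyl lclm of L_f,L_g ⇒ L₀ (ord ≤ 3).
h=h₀': d/dx-closure on L₀ ⇒ L.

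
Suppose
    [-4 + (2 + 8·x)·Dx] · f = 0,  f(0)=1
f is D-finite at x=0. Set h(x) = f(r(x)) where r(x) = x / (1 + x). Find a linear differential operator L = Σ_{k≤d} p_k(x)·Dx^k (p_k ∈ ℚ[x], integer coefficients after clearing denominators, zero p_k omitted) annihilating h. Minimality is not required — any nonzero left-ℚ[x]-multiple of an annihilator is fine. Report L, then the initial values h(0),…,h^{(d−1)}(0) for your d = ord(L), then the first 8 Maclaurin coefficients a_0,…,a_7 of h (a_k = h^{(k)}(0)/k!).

L = -2 + (1 + 6·x + 5·x^2)·Dx  (order 1).
h: a_k = 1, 2, -4, 10, -30, 102, -376, 1462, …
ICs: h(0) = 1.

f: a_k = 1, 2, -2, 4, -10, 28, -84, 264, …
h₀=f(r): pull back L_f along r ⇒ L₀.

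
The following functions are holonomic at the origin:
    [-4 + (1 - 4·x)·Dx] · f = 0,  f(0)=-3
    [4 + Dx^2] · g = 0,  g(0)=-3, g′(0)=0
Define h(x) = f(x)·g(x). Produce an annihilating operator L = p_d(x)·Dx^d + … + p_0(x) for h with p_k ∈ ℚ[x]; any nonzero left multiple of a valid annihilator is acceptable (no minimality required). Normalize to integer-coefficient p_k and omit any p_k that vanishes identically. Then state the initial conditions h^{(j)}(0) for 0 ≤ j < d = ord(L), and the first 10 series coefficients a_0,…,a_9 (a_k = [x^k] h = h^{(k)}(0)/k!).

L = (-4 + 16·x) + 8·Dx + (-1 + 4·x)·Dx^2  (order 2).
h: a_k = 9, 36, 126, 504, 2022, 8088, 161756/5, 647024/5, 18116674/35, 72466696/35, …
ICs: h(0) = 9, h′(0) = 36.

f: a_k = -3, -12, -48, -192, -768, -3072, -12288, -49152, -196608, -786432, …
g: a_k = -3, 0, 6, 0, -2, 0, 4/15, 0, -2/105, 0, …
Product ⇒ symmetric product L₀, ord ≤ 2.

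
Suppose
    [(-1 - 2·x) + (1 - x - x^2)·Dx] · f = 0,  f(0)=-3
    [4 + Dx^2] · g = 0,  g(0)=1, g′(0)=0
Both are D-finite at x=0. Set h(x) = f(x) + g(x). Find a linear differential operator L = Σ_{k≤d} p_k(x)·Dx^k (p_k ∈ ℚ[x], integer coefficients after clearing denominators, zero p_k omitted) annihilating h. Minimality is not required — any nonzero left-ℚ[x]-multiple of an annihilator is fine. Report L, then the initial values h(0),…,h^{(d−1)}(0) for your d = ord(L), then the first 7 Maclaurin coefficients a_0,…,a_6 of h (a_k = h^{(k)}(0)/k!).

f: a_k = -3, -3, -6, -9, -15, -24, -39, …
g: a_k = 1, 0, -2, 0, 2/3, 0, -4/45, …
Weyl lclm of L_f,L_g ⇒ L₀ (ord ≤ 3).
L = (44 + 96·x + 32·x^2 + 48·x^3 + 40·x^4 + 16·x^5) + (-16 + 20·x + 8·x^2 - 16·x^3 + 12·x^4 + 24·x^5 + 8·x^6)·Dx + (11 + 24·x + 8·x^2 + 12·x^3 + 10·x^4 + 4·x^5)·Dx^2 + (-4 + 5·x + 2·x^2 - 4·x^3 + 3·x^4 + 6·x^5 + 2·x^6)·Dx^3  (order 3).
h: a_k = -2, -3, -8, -9, -43/3, -24, -1759/45, …
ICs: h(0) = -2, h′(0) = -3, h′′(0) = -16.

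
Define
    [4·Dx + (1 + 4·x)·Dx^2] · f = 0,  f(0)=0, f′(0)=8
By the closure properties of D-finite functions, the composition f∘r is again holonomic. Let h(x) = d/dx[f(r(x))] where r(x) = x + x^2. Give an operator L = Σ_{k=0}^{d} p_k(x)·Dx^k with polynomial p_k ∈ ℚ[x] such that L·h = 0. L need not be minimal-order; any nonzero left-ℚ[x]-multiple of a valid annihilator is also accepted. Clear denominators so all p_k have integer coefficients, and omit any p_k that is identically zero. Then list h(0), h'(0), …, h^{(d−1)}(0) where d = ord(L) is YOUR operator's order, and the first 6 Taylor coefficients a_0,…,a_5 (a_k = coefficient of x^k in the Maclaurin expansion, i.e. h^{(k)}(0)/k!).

f: a_k = 0, 8, -16, 128/3, -128, 2048/5, …
Change of var in L_f (x↦r) gives L₀.
Derive L from L₀ (diff closure).
L = 2 + (1 + 2·x)·Dx  (order 1).
h: a_k = 8, -16, 32, -64, 128, -256, …
ICs: h(0) = 8.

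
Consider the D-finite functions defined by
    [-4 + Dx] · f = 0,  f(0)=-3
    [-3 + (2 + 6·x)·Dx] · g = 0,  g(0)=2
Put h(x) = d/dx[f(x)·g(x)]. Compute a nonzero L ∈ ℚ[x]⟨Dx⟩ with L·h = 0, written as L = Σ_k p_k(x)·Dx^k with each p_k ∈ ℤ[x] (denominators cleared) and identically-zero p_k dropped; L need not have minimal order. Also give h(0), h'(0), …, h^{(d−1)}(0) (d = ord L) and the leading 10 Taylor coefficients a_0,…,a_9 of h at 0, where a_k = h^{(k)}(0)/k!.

L = (103 + 528·x + 576·x^2) + (-22 - 114·x - 144·x^2)·Dx  (order 1).
h: a_k = -33, -309/2, -2859/8, -8161/16, -76883/128, -497863/1280, -9695729/15360, 133285631/215040, -8654728283/3440640, 429732708761/61931520, …
ICs: h(0) = -33.

f: a_k = -3, -12, -24, -32, -32, -128/5, -256/15, -1024/105, -512/105, -2048/945, …
g: a_k = 2, 3, -9/4, 27/8, -405/64, 1701/128, -15309/512, 72171/1024, -2814669/16384, 14073345/32768, …
Product ⇒ symmetric product L₀, ord ≤ 1.
Derive L from L₀ (diff closure).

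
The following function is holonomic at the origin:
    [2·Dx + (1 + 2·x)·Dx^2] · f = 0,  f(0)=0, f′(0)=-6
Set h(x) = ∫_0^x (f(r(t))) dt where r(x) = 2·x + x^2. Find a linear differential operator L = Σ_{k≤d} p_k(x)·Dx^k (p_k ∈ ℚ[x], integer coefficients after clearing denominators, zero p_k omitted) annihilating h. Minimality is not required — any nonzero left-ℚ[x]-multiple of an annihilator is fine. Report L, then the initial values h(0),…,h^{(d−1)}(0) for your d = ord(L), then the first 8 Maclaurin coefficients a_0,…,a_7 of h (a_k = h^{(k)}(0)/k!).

f: a_k = 0, -6, 6, -8, 12, -96/5, 32, -384/7, …
Substitute x→r, Dx→(1/r')Dx; clear ⇒ L₀.
Integrate: L := L₀·Dx.
L = (3 + 4·x + 2·x^2)·Dx^2 + (1 + 5·x + 6·x^2 + 2·x^3)·Dx^3  (order 3).
h: a_k = 0, 0, -6, 6, -10, 102/5, -232/5, 792/7, …
ICs: h(0) = 0, h′(0) = 0, h′′(0) = -12.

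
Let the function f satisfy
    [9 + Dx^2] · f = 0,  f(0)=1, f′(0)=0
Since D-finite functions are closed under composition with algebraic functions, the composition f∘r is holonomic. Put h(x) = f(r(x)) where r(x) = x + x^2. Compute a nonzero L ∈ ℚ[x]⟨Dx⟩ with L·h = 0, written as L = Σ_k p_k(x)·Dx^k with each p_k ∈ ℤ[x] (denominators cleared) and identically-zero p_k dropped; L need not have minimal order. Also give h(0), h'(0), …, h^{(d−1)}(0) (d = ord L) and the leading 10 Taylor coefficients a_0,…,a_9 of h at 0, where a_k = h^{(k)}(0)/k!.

f: a_k = 1, 0, -9/2, 0, 27/8, 0, -81/80, 0, 729/4480, 0, …
L₀ from L_f via x↦r, Dx↦r'^{-1}Dx.
L = (9 + 54·x + 108·x^2 + 72·x^3) - 2·Dx + (1 + 2·x)·Dx^2  (order 2).
h: a_k = 1, 0, -9/2, -9, -9/8, 27/2, 1539/80, 297/40, -52191/4480, -10611/560, …
ICs: h(0) = 1, h′(0) = 0.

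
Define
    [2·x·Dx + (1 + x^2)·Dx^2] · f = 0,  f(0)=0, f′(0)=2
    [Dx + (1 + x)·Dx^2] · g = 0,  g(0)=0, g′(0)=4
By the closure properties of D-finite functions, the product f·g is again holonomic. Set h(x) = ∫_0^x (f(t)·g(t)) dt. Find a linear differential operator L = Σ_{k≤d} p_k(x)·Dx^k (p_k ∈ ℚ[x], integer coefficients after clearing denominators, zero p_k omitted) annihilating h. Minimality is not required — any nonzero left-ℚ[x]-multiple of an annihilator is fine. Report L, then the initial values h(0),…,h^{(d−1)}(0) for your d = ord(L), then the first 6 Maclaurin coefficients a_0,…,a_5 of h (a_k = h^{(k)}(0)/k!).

f: a_k = 0, 2, 0, -2/3, 0, 2/5, …
g: a_k = 0, 4, -2, 4/3, -1, 4/5, …
h₀=f·g: eliminate ⇒ L₀, order ≤ 2·2.
Integrate: L := L₀·Dx.
L = (24 + 44·x + 80·x^2 + 156·x^3 + 120·x^4 + 52·x^5 + 4·x^7)·Dx^2 + (18 + 124·x + 308·x^2 + 484·x^3 + 544·x^4 + 372·x^5 + 140·x^6 + 12·x^7 + 14·x^8)·Dx^3 + (12 + 64·x + 192·x^2 + 312·x^3 + 360·x^4 + 312·x^5 + 192·x^6 + 72·x^7 + 12·x^8 + 8·x^9)·Dx^4 + (5 + 18·x + 37·x^2 + 56·x^3 + 66·x^4 + 60·x^5 + 42·x^6 + 24·x^7 + 9·x^8 + 2·x^9 + x^10)·Dx^5  (order 5).
h: a_k = 0, 0, 0, 8/3, -1, 0, …
ICs: h(0) = 0, h′(0) = 0, h′′(0) = 0, h′′′(0) = 16, h′′′′(0) = -24.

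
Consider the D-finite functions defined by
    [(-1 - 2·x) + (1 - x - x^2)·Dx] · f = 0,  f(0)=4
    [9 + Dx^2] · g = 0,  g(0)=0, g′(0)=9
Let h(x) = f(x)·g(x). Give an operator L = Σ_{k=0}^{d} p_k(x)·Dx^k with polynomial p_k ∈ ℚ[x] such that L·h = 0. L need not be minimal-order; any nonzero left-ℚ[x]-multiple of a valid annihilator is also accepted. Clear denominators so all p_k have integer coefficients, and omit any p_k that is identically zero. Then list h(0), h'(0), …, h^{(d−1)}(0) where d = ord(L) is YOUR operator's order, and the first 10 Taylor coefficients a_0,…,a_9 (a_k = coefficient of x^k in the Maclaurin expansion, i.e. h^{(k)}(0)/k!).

L = (-7 + 9·x + 9·x^2) + (2 + 4·x)·Dx + (-1 + x + x^2)·Dx^2  (order 2).
h: a_k = 0, 36, 36, 18, 54, 963/10, 1503/10, 6759/28, 54837/140, 141957/224, …
ICs: h(0) = 0, h′(0) = 36.

f: a_k = 4, 4, 8, 12, 20, 32, 52, 84, 136, 220, …
g: a_k = 0, 9, 0, -27/2, 0, 243/40, 0, -729/560, 0, 729/4480, …
L₀ := L_f ⊗_s L_g (sym. prod.), ord ≤ 2.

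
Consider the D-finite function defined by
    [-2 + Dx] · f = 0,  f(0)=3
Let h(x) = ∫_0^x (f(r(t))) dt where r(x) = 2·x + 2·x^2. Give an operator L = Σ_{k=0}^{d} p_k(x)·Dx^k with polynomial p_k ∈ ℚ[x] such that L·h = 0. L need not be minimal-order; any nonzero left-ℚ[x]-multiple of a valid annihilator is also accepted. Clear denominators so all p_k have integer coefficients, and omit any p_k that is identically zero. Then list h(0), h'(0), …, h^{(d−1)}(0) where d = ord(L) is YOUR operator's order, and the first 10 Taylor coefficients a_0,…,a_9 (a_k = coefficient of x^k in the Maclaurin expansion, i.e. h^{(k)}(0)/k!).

f: a_k = 3, 6, 6, 4, 2, 4/5, 4/15, 8/105, 2/105, 4/945, …
h₀=f(r): pull back L_f along r ⇒ L₀.
h=∫₀ˣh₀: take L = L₀·Dx.
L = (-4 - 8·x)·Dx + Dx^2  (order 2).
h: a_k = 0, 3, 6, 12, 20, 152/5, 208/5, 5536/105, 6512/105, 480/7, …
ICs: h(0) = 0, h′(0) = 3.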